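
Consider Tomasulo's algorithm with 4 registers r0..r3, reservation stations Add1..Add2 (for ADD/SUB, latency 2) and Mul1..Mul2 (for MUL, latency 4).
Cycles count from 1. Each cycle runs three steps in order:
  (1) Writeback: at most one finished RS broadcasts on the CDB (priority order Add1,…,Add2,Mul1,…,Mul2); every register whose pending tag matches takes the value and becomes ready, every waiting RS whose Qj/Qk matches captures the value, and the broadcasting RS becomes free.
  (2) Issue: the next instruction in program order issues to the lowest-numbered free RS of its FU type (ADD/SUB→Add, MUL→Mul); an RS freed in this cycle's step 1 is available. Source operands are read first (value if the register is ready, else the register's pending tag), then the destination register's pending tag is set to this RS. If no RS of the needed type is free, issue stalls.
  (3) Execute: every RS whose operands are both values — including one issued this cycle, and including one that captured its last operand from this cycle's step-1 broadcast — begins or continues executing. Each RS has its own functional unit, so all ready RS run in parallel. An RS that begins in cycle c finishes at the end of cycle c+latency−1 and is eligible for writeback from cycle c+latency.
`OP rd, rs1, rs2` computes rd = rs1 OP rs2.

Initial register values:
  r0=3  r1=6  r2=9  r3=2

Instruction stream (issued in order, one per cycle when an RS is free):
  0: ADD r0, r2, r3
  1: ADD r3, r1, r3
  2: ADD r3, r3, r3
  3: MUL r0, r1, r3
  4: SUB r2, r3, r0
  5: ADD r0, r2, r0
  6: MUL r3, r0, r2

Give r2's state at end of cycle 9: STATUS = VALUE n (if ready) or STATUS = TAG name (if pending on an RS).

c1: issue ADD r0<-Add1 | r0:Add1,r1:6,r2:9,r3:2
c2: issue ADD r3<-Add2 | r0:Add1,r1:6,r2:9,r3:Add2
c3: CDB Add1=11; issue ADD r3<-Add1 | r0:11,r1:6,r2:9,r3:Add1
c4: CDB Add2=8; issue MUL r0<-Mul1 | r0:Mul1,r1:6,r2:9,r3:Add1
c5: issue SUB r2<-Add2 | r0:Mul1,r1:6,r2:Add2,r3:Add1
c6: CDB Add1=16; issue ADD r0<-Add1 | r0:Add1,r1:6,r2:Add2,r3:16
c7: issue MUL r3<-Mul2 | r0:Add1,r1:6,r2:Add2,r3:Mul2
c8: - | r0:Add1,r1:6,r2:Add2,r3:Mul2
c9: - | r0:Add1,r1:6,r2:Add2,r3:Mul2

STATUS = TAG Add2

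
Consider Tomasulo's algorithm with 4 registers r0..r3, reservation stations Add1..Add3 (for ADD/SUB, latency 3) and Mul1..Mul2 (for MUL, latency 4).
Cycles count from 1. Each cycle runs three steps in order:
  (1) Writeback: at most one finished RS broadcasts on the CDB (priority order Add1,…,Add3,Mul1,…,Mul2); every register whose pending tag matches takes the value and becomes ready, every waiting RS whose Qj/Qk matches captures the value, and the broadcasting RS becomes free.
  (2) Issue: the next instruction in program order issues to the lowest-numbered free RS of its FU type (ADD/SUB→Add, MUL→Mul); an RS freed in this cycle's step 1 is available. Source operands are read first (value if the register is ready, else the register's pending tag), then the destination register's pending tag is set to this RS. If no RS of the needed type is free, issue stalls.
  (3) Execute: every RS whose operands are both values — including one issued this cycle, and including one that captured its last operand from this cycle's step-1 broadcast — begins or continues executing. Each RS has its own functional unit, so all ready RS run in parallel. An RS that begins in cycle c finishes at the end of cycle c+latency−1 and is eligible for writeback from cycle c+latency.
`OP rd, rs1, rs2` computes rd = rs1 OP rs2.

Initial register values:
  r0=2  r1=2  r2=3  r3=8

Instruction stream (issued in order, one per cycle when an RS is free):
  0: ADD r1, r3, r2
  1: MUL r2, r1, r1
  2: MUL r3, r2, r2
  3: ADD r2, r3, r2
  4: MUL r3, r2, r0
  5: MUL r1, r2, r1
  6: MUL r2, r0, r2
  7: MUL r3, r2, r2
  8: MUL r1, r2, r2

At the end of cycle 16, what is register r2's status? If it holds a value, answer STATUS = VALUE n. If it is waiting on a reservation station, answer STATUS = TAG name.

STATUS = VALUE 14762

cycle 1: issue ADD r1<-Add1 // r0:2,r1:Add1,r2:3,r3:8
cycle 2: issue MUL r2<-Mul1 // r0:2,r1:Add1,r2:Mul1,r3:8
cycle 3: issue MUL r3<-Mul2 // r0:2,r1:Add1,r2:Mul1,r3:Mul2
cycle 4: CDB Add1=11; issue ADD r2<-Add1 // r0:2,r1:11,r2:Add1,r3:Mul2
cycle 5: stall // r0:2,r1:11,r2:Add1,r3:Mul2
cycle 6: stall // r0:2,r1:11,r2:Add1,r3:Mul2
cycle 7: stall // r0:2,r1:11,r2:Add1,r3:Mul2
cycle 8: CDB Mul1=121; issue MUL r3<-Mul1 // r0:2,r1:11,r2:Add1,r3:Mul1
cycle 9: stall // r0:2,r1:11,r2:Add1,r3:Mul1
cycle 10: stall // r0:2,r1:11,r2:Add1,r3:Mul1
cycle 11: stall // r0:2,r1:11,r2:Add1,r3:Mul1
cycle 12: CDB Mul2=14641; issue MUL r1<-Mul2 // r0:2,r1:Mul2,r2:Add1,r3:Mul1
cycle 13: stall // r0:2,r1:Mul2,r2:Add1,r3:Mul1
cycle 14: stall // r0:2,r1:Mul2,r2:Add1,r3:Mul1
cycle 15: CDB Add1=14762; stall // r0:2,r1:Mul2,r2:14762,r3:Mul1
cycle 16: stall // r0:2,r1:Mul2,r2:14762,r3:Mul1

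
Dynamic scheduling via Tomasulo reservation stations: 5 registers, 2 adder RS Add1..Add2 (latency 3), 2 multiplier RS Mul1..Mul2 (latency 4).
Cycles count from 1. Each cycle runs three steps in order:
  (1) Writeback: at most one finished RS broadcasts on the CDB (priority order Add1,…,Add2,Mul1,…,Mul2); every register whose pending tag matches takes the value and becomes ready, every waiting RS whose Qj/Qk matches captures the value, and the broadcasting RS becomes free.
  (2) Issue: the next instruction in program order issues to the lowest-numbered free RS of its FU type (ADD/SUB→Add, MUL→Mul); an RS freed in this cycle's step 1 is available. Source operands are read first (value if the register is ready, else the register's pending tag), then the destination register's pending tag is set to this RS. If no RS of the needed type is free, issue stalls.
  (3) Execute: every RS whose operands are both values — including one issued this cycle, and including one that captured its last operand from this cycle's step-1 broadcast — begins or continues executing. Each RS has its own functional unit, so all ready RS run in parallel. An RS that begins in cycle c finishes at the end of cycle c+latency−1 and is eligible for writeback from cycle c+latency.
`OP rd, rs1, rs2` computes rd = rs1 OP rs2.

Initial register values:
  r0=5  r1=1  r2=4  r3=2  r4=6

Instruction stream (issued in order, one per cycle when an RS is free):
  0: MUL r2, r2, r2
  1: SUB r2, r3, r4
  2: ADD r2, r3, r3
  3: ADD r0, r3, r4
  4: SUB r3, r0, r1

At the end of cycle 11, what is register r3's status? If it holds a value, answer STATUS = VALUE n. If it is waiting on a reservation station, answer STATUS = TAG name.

STATUS = VALUE 7

cycle 1: issue MUL r2<-Mul1 // r0:5,r1:1,r2:Mul1,r3:2,r4:6
cycle 2: issue SUB r2<-Add1 // r0:5,r1:1,r2:Add1,r3:2,r4:6
cycle 3: issue ADD r2<-Add2 // r0:5,r1:1,r2:Add2,r3:2,r4:6
cycle 4: stall // r0:5,r1:1,r2:Add2,r3:2,r4:6
cycle 5: CDB Add1=-4; issue ADD r0<-Add1 // r0:Add1,r1:1,r2:Add2,r3:2,r4:6
cycle 6: CDB Add2=4; issue SUB r3<-Add2 // r0:Add1,r1:1,r2:4,r3:Add2,r4:6
cycle 7: CDB Mul1=16 // r0:Add1,r1:1,r2:4,r3:Add2,r4:6
cycle 8: CDB Add1=8 // r0:8,r1:1,r2:4,r3:Add2,r4:6
cycle 9: - // r0:8,r1:1,r2:4,r3:Add2,r4:6
cycle 10: - // r0:8,r1:1,r2:4,r3:Add2,r4:6
cycle 11: CDB Add2=7 // r0:8,r1:1,r2:4,r3:7,r4:6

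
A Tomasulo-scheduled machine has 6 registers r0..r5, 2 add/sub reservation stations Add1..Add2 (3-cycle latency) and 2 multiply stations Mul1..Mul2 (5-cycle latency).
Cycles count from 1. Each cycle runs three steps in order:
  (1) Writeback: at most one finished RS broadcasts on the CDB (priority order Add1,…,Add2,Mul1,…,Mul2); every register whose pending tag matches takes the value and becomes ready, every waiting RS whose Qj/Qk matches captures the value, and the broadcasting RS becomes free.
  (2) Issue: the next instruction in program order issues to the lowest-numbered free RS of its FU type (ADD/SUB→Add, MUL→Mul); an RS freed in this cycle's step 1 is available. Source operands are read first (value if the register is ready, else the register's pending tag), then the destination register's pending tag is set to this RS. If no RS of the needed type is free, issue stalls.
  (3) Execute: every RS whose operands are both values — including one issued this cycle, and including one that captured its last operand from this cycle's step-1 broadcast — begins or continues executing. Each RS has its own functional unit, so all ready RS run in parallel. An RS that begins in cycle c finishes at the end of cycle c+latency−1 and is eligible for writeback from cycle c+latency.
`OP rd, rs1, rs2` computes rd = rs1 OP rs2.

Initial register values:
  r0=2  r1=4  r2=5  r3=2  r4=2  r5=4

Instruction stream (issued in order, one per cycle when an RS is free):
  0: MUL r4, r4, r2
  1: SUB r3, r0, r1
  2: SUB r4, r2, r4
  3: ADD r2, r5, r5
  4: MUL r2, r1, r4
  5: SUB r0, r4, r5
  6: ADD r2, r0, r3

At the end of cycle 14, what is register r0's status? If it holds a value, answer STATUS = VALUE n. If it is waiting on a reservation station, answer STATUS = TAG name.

STATUS = VALUE -9

c1: issue MUL r4<-Mul1 | r0:2,r1:4,r2:5,r3:2,r4:Mul1,r5:4
c2: issue SUB r3<-Add1 | r0:2,r1:4,r2:5,r3:Add1,r4:Mul1,r5:4
c3: issue SUB r4<-Add2 | r0:2,r1:4,r2:5,r3:Add1,r4:Add2,r5:4
c4: stall | r0:2,r1:4,r2:5,r3:Add1,r4:Add2,r5:4
c5: CDB Add1=-2; issue ADD r2<-Add1 | r0:2,r1:4,r2:Add1,r3:-2,r4:Add2,r5:4
c6: CDB Mul1=10; issue MUL r2<-Mul1 | r0:2,r1:4,r2:Mul1,r3:-2,r4:Add2,r5:4
c7: stall | r0:2,r1:4,r2:Mul1,r3:-2,r4:Add2,r5:4
c8: CDB Add1=8; issue SUB r0<-Add1 | r0:Add1,r1:4,r2:Mul1,r3:-2,r4:Add2,r5:4
c9: CDB Add2=-5; issue ADD r2<-Add2 | r0:Add1,r1:4,r2:Add2,r3:-2,r4:-5,r5:4
c10: - | r0:Add1,r1:4,r2:Add2,r3:-2,r4:-5,r5:4
c11: - | r0:Add1,r1:4,r2:Add2,r3:-2,r4:-5,r5:4
c12: CDB Add1=-9 | r0:-9,r1:4,r2:Add2,r3:-2,r4:-5,r5:4
c13: - | r0:-9,r1:4,r2:Add2,r3:-2,r4:-5,r5:4
c14: CDB Mul1=-20 | r0:-9,r1:4,r2:Add2,r3:-2,r4:-5,r5:4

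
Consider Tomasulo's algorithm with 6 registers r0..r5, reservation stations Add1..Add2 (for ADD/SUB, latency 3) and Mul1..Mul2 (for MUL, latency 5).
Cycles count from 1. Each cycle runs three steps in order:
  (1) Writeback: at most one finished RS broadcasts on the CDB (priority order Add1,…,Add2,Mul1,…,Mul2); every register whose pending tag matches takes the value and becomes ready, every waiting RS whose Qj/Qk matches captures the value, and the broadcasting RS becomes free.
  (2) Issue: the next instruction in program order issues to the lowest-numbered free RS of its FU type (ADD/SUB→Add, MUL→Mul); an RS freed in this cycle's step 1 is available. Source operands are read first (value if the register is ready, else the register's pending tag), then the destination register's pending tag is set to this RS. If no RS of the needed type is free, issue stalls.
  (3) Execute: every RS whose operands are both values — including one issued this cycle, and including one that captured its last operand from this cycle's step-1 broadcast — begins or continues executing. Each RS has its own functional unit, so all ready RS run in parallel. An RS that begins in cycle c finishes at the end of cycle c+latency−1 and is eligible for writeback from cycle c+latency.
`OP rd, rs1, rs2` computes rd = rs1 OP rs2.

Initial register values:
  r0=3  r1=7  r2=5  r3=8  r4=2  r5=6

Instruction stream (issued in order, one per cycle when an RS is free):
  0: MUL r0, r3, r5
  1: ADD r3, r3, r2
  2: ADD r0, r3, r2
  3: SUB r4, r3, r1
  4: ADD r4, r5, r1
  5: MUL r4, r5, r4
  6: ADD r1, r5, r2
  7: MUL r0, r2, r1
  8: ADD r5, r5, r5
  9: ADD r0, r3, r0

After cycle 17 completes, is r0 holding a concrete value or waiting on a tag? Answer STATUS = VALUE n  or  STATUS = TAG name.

STATUS = TAG Add2

  c1: issue MUL r0<-Mul1  regs: r0:Mul1,r1:7,r2:5,r3:8,r4:2,r5:6
  c2: issue ADD r3<-Add1  regs: r0:Mul1,r1:7,r2:5,r3:Add1,r4:2,r5:6
  c3: issue ADD r0<-Add2  regs: r0:Add2,r1:7,r2:5,r3:Add1,r4:2,r5:6
  c4: stall  regs: r0:Add2,r1:7,r2:5,r3:Add1,r4:2,r5:6
  c5: CDB Add1=13; issue SUB r4<-Add1  regs: r0:Add2,r1:7,r2:5,r3:13,r4:Add1,r5:6
  c6: CDB Mul1=48; stall  regs: r0:Add2,r1:7,r2:5,r3:13,r4:Add1,r5:6
  c7: stall  regs: r0:Add2,r1:7,r2:5,r3:13,r4:Add1,r5:6
  c8: CDB Add1=6; issue ADD r4<-Add1  regs: r0:Add2,r1:7,r2:5,r3:13,r4:Add1,r5:6
  c9: CDB Add2=18; issue MUL r4<-Mul1  regs: r0:18,r1:7,r2:5,r3:13,r4:Mul1,r5:6
  c10: issue ADD r1<-Add2  regs: r0:18,r1:Add2,r2:5,r3:13,r4:Mul1,r5:6
  c11: CDB Add1=13; issue MUL r0<-Mul2  regs: r0:Mul2,r1:Add2,r2:5,r3:13,r4:Mul1,r5:6
  c12: issue ADD r5<-Add1  regs: r0:Mul2,r1:Add2,r2:5,r3:13,r4:Mul1,r5:Add1
  c13: CDB Add2=11; issue ADD r0<-Add2  regs: r0:Add2,r1:11,r2:5,r3:13,r4:Mul1,r5:Add1
  c14: -  regs: r0:Add2,r1:11,r2:5,r3:13,r4:Mul1,r5:Add1
  c15: CDB Add1=12  regs: r0:Add2,r1:11,r2:5,r3:13,r4:Mul1,r5:12
  c16: CDB Mul1=78  regs: r0:Add2,r1:11,r2:5,r3:13,r4:78,r5:12
  c17: -  regs: r0:Add2,r1:11,r2:5,r3:13,r4:78,r5:12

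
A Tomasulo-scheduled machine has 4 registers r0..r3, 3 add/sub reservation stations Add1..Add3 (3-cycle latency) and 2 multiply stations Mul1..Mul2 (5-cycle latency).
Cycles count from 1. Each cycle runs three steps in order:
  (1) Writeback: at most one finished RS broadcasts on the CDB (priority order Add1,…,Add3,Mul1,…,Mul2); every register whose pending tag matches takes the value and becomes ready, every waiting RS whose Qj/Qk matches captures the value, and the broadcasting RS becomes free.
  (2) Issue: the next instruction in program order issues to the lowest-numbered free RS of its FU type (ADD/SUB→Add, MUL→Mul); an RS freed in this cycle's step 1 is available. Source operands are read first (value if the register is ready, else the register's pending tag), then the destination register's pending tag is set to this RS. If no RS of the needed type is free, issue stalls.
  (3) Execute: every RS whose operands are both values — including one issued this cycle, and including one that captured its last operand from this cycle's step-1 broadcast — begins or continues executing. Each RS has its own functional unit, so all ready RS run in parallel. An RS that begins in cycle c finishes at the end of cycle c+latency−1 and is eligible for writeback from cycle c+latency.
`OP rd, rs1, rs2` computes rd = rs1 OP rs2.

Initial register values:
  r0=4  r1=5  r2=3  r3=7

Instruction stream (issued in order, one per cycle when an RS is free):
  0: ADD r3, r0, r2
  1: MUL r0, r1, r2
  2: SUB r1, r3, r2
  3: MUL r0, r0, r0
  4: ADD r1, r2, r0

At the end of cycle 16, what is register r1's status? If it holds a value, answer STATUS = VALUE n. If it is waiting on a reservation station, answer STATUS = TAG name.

STATUS = VALUE 228

cycle 1: issue ADD r3<-Add1 // r0:4,r1:5,r2:3,r3:Add1
cycle 2: issue MUL r0<-Mul1 // r0:Mul1,r1:5,r2:3,r3:Add1
cycle 3: issue SUB r1<-Add2 // r0:Mul1,r1:Add2,r2:3,r3:Add1
cycle 4: CDB Add1=7; issue MUL r0<-Mul2 // r0:Mul2,r1:Add2,r2:3,r3:7
cycle 5: issue ADD r1<-Add1 // r0:Mul2,r1:Add1,r2:3,r3:7
cycle 6: - // r0:Mul2,r1:Add1,r2:3,r3:7
cycle 7: CDB Add2=4 // r0:Mul2,r1:Add1,r2:3,r3:7
cycle 8: CDB Mul1=15 // r0:Mul2,r1:Add1,r2:3,r3:7
cycle 9: - // r0:Mul2,r1:Add1,r2:3,r3:7
cycle 10: - // r0:Mul2,r1:Add1,r2:3,r3:7
cycle 11: - // r0:Mul2,r1:Add1,r2:3,r3:7
cycle 12: - // r0:Mul2,r1:Add1,r2:3,r3:7
cycle 13: CDB Mul2=225 // r0:225,r1:Add1,r2:3,r3:7
cycle 14: - // r0:225,r1:Add1,r2:3,r3:7
cycle 15: - // r0:225,r1:Add1,r2:3,r3:7
cycle 16: CDB Add1=228 // r0:225,r1:228,r2:3,r3:7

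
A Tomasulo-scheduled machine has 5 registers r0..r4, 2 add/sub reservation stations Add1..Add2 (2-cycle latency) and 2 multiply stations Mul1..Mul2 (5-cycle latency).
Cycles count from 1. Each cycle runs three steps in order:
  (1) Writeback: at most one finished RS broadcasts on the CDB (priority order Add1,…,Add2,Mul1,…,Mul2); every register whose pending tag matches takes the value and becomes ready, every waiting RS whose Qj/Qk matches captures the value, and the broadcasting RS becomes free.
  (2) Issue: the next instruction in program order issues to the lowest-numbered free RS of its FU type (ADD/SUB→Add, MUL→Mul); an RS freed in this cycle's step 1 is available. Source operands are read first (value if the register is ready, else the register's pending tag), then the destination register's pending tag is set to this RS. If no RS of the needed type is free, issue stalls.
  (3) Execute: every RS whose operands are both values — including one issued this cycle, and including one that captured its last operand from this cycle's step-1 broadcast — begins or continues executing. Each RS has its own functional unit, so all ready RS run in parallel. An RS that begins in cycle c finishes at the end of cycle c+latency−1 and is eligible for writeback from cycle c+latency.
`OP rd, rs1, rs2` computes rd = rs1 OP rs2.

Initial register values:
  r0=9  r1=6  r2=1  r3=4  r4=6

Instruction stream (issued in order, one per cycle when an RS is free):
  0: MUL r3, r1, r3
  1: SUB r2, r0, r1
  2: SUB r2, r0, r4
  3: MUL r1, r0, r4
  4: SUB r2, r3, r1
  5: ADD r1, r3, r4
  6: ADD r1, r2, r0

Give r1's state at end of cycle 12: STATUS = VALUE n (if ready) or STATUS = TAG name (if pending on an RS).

STATUS = TAG Add2

  c1: issue MUL r3<-Mul1  regs: r0:9,r1:6,r2:1,r3:Mul1,r4:6
  c2: issue SUB r2<-Add1  regs: r0:9,r1:6,r2:Add1,r3:Mul1,r4:6
  c3: issue SUB r2<-Add2  regs: r0:9,r1:6,r2:Add2,r3:Mul1,r4:6
  c4: CDB Add1=3; issue MUL r1<-Mul2  regs: r0:9,r1:Mul2,r2:Add2,r3:Mul1,r4:6
  c5: CDB Add2=3; issue SUB r2<-Add1  regs: r0:9,r1:Mul2,r2:Add1,r3:Mul1,r4:6
  c6: CDB Mul1=24; issue ADD r1<-Add2  regs: r0:9,r1:Add2,r2:Add1,r3:24,r4:6
  c7: stall  regs: r0:9,r1:Add2,r2:Add1,r3:24,r4:6
  c8: CDB Add2=30; issue ADD r1<-Add2  regs: r0:9,r1:Add2,r2:Add1,r3:24,r4:6
  c9: CDB Mul2=54  regs: r0:9,r1:Add2,r2:Add1,r3:24,r4:6
  c10: -  regs: r0:9,r1:Add2,r2:Add1,r3:24,r4:6
  c11: CDB Add1=-30  regs: r0:9,r1:Add2,r2:-30,r3:24,r4:6
  c12: -  regs: r0:9,r1:Add2,r2:-30,r3:24,r4:6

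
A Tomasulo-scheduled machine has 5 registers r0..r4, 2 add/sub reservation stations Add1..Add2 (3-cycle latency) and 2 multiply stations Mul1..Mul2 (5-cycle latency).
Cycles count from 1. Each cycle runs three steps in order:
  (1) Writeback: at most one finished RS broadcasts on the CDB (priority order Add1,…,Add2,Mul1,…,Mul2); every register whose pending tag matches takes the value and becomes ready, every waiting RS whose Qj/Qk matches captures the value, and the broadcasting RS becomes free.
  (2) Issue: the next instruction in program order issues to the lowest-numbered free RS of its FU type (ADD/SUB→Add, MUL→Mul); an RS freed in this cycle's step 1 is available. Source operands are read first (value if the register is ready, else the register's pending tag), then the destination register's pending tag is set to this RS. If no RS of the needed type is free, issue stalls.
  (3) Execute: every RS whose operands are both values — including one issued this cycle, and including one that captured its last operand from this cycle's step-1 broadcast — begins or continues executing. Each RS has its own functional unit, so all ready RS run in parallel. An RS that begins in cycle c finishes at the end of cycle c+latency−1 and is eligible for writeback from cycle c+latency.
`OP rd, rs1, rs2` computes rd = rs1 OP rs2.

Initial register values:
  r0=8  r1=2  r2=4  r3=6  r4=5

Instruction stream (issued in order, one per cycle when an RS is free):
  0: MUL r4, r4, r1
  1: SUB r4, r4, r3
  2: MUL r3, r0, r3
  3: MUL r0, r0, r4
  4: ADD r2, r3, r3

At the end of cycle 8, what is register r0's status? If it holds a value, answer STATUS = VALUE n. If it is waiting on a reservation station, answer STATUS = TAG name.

  c1: issue MUL r4<-Mul1  regs: r0:8,r1:2,r2:4,r3:6,r4:Mul1
  c2: issue SUB r4<-Add1  regs: r0:8,r1:2,r2:4,r3:6,r4:Add1
  c3: issue MUL r3<-Mul2  regs: r0:8,r1:2,r2:4,r3:Mul2,r4:Add1
  c4: stall  regs: r0:8,r1:2,r2:4,r3:Mul2,r4:Add1
  c5: stall  regs: r0:8,r1:2,r2:4,r3:Mul2,r4:Add1
  c6: CDB Mul1=10; issue MUL r0<-Mul1  regs: r0:Mul1,r1:2,r2:4,r3:Mul2,r4:Add1
  c7: issue ADD r2<-Add2  regs: r0:Mul1,r1:2,r2:Add2,r3:Mul2,r4:Add1
  c8: CDB Mul2=48  regs: r0:Mul1,r1:2,r2:Add2,r3:48,r4:Add1

STATUS = TAG Mul1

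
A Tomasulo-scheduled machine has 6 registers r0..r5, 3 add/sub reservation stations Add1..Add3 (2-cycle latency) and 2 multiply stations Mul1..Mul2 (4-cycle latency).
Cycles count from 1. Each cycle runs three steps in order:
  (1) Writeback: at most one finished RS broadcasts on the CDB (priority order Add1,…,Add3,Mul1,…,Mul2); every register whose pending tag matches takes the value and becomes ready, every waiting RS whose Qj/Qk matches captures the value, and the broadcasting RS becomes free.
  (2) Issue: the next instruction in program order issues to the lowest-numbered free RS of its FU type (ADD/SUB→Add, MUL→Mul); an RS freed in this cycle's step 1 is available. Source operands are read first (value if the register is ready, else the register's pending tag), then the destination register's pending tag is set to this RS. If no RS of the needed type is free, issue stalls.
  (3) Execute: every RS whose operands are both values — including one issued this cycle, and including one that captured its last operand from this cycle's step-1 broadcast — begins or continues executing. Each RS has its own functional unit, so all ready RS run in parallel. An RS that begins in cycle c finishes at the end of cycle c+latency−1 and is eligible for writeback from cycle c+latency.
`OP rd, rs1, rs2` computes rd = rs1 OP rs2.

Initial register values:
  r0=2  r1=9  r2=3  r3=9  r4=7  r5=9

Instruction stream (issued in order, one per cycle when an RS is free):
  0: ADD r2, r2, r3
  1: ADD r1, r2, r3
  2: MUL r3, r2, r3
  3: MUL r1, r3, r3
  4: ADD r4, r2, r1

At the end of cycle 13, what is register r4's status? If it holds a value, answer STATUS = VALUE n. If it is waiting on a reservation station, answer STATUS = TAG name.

STATUS = VALUE 11676

  c1: issue ADD r2<-Add1  regs: r0:2,r1:9,r2:Add1,r3:9,r4:7,r5:9
  c2: issue ADD r1<-Add2  regs: r0:2,r1:Add2,r2:Add1,r3:9,r4:7,r5:9
  c3: CDB Add1=12; issue MUL r3<-Mul1  regs: r0:2,r1:Add2,r2:12,r3:Mul1,r4:7,r5:9
  c4: issue MUL r1<-Mul2  regs: r0:2,r1:Mul2,r2:12,r3:Mul1,r4:7,r5:9
  c5: CDB Add2=21; issue ADD r4<-Add1  regs: r0:2,r1:Mul2,r2:12,r3:Mul1,r4:Add1,r5:9
  c6: -  regs: r0:2,r1:Mul2,r2:12,r3:Mul1,r4:Add1,r5:9
  c7: CDB Mul1=108  regs: r0:2,r1:Mul2,r2:12,r3:108,r4:Add1,r5:9
  c8: -  regs: r0:2,r1:Mul2,r2:12,r3:108,r4:Add1,r5:9
  c9: -  regs: r0:2,r1:Mul2,r2:12,r3:108,r4:Add1,r5:9
  c10: -  regs: r0:2,r1:Mul2,r2:12,r3:108,r4:Add1,r5:9
  c11: CDB Mul2=11664  regs: r0:2,r1:11664,r2:12,r3:108,r4:Add1,r5:9
  c12: -  regs: r0:2,r1:11664,r2:12,r3:108,r4:Add1,r5:9
  c13: CDB Add1=11676  regs: r0:2,r1:11664,r2:12,r3:108,r4:11676,r5:9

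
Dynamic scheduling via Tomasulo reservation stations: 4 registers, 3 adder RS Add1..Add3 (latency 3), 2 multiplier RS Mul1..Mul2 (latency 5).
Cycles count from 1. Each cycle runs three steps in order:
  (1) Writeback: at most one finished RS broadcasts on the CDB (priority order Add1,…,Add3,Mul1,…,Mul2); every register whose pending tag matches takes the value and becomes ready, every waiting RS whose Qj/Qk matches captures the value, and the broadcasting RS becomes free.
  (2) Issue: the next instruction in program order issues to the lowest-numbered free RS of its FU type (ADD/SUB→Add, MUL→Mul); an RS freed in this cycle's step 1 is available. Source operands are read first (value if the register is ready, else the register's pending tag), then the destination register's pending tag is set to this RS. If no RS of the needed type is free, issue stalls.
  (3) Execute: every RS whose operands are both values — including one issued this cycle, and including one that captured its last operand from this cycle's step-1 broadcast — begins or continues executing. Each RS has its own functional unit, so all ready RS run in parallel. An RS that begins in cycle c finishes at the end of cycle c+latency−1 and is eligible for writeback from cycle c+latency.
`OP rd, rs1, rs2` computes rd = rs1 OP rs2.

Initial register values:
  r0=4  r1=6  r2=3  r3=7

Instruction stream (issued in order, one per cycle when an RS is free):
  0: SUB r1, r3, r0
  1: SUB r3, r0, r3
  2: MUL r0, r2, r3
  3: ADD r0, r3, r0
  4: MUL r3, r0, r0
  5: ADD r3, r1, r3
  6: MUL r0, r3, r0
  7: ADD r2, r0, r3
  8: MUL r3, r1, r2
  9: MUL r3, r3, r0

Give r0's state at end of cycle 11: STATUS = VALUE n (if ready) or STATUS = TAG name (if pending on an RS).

STATUS = TAG Mul1

c1: issue SUB r1<-Add1 | r0:4,r1:Add1,r2:3,r3:7
c2: issue SUB r3<-Add2 | r0:4,r1:Add1,r2:3,r3:Add2
c3: issue MUL r0<-Mul1 | r0:Mul1,r1:Add1,r2:3,r3:Add2
c4: CDB Add1=3; issue ADD r0<-Add1 | r0:Add1,r1:3,r2:3,r3:Add2
c5: CDB Add2=-3; issue MUL r3<-Mul2 | r0:Add1,r1:3,r2:3,r3:Mul2
c6: issue ADD r3<-Add2 | r0:Add1,r1:3,r2:3,r3:Add2
c7: stall | r0:Add1,r1:3,r2:3,r3:Add2
c8: stall | r0:Add1,r1:3,r2:3,r3:Add2
c9: stall | r0:Add1,r1:3,r2:3,r3:Add2
c10: CDB Mul1=-9; issue MUL r0<-Mul1 | r0:Mul1,r1:3,r2:3,r3:Add2
c11: issue ADD r2<-Add3 | r0:Mul1,r1:3,r2:Add3,r3:Add2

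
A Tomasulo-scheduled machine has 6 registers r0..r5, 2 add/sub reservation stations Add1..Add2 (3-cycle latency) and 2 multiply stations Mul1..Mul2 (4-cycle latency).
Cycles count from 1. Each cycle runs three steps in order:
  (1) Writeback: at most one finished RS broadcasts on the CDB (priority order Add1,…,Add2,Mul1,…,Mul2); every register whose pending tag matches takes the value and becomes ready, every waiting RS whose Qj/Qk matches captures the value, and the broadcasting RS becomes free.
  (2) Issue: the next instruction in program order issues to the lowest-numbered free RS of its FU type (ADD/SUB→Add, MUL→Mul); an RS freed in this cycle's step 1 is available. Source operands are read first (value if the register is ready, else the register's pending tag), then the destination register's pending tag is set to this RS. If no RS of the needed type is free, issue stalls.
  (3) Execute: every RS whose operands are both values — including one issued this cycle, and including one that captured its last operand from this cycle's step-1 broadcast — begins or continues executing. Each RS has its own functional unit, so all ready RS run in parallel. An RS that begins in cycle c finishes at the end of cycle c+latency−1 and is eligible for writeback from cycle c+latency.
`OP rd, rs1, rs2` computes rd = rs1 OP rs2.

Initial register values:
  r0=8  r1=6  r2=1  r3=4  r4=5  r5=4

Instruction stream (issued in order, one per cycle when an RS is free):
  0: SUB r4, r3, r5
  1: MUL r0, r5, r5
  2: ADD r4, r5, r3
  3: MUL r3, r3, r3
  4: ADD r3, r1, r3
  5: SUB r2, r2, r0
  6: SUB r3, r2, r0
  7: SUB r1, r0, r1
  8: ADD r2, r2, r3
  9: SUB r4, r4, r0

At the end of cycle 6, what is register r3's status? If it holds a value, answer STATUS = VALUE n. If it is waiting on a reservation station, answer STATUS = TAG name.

c1: issue SUB r4<-Add1 | r0:8,r1:6,r2:1,r3:4,r4:Add1,r5:4
c2: issue MUL r0<-Mul1 | r0:Mul1,r1:6,r2:1,r3:4,r4:Add1,r5:4
c3: issue ADD r4<-Add2 | r0:Mul1,r1:6,r2:1,r3:4,r4:Add2,r5:4
c4: CDB Add1=0; issue MUL r3<-Mul2 | r0:Mul1,r1:6,r2:1,r3:Mul2,r4:Add2,r5:4
c5: issue ADD r3<-Add1 | r0:Mul1,r1:6,r2:1,r3:Add1,r4:Add2,r5:4
c6: CDB Add2=8; issue SUB r2<-Add2 | r0:Mul1,r1:6,r2:Add2,r3:Add1,r4:8,r5:4

STATUS = TAG Add1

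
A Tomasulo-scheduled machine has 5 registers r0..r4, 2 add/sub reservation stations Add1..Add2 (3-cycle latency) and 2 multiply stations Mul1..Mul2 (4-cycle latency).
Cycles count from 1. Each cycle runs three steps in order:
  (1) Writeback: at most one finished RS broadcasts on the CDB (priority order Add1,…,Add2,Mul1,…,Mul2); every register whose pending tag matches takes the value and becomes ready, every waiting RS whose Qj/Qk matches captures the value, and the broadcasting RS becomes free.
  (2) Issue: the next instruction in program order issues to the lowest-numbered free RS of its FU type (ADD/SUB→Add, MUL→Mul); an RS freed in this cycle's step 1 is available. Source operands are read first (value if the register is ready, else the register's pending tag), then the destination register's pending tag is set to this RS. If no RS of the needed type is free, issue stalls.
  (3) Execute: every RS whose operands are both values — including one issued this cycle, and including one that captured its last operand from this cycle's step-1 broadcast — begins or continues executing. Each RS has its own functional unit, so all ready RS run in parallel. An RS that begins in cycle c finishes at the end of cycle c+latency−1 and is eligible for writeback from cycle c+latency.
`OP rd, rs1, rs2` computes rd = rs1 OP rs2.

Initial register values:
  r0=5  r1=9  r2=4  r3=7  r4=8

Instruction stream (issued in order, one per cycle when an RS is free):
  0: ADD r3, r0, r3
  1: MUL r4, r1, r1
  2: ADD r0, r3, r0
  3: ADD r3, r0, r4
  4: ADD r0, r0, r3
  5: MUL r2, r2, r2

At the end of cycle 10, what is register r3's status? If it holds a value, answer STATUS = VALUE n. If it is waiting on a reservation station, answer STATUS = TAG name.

cycle 1: issue ADD r3<-Add1 // r0:5,r1:9,r2:4,r3:Add1,r4:8
cycle 2: issue MUL r4<-Mul1 // r0:5,r1:9,r2:4,r3:Add1,r4:Mul1
cycle 3: issue ADD r0<-Add2 // r0:Add2,r1:9,r2:4,r3:Add1,r4:Mul1
cycle 4: CDB Add1=12; issue ADD r3<-Add1 // r0:Add2,r1:9,r2:4,r3:Add1,r4:Mul1
cycle 5: stall // r0:Add2,r1:9,r2:4,r3:Add1,r4:Mul1
cycle 6: CDB Mul1=81; stall // r0:Add2,r1:9,r2:4,r3:Add1,r4:81
cycle 7: CDB Add2=17; issue ADD r0<-Add2 // r0:Add2,r1:9,r2:4,r3:Add1,r4:81
cycle 8: issue MUL r2<-Mul1 // r0:Add2,r1:9,r2:Mul1,r3:Add1,r4:81
cycle 9: - // r0:Add2,r1:9,r2:Mul1,r3:Add1,r4:81
cycle 10: CDB Add1=98 // r0:Add2,r1:9,r2:Mul1,r3:98,r4:81

STATUS = VALUE 98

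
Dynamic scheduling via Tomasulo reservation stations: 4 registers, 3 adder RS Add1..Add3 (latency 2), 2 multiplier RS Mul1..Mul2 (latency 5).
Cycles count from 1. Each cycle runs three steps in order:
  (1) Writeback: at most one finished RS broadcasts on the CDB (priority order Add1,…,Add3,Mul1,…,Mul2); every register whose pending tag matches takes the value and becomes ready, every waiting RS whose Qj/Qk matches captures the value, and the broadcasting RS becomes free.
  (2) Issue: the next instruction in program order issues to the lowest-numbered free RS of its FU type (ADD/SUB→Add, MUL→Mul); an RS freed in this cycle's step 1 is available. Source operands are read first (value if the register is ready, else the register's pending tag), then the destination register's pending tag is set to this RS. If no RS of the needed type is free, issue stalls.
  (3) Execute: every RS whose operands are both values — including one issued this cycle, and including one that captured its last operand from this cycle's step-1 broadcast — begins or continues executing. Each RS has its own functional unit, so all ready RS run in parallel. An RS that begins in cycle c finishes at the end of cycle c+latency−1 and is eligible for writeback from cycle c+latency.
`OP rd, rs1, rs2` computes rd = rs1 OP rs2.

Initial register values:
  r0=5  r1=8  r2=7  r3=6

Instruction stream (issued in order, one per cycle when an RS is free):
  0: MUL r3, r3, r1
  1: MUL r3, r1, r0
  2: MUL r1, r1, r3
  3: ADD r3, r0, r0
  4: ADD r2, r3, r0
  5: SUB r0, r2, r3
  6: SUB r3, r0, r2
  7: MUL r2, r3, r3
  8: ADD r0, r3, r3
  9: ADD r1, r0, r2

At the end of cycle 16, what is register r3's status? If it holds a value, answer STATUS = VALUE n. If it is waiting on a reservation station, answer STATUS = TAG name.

c1: issue MUL r3<-Mul1 | r0:5,r1:8,r2:7,r3:Mul1
c2: issue MUL r3<-Mul2 | r0:5,r1:8,r2:7,r3:Mul2
c3: stall | r0:5,r1:8,r2:7,r3:Mul2
c4: stall | r0:5,r1:8,r2:7,r3:Mul2
c5: stall | r0:5,r1:8,r2:7,r3:Mul2
c6: CDB Mul1=48; issue MUL r1<-Mul1 | r0:5,r1:Mul1,r2:7,r3:Mul2
c7: CDB Mul2=40; issue ADD r3<-Add1 | r0:5,r1:Mul1,r2:7,r3:Add1
c8: issue ADD r2<-Add2 | r0:5,r1:Mul1,r2:Add2,r3:Add1
c9: CDB Add1=10; issue SUB r0<-Add1 | r0:Add1,r1:Mul1,r2:Add2,r3:10
c10: issue SUB r3<-Add3 | r0:Add1,r1:Mul1,r2:Add2,r3:Add3
c11: CDB Add2=15; issue MUL r2<-Mul2 | r0:Add1,r1:Mul1,r2:Mul2,r3:Add3
c12: CDB Mul1=320; issue ADD r0<-Add2 | r0:Add2,r1:320,r2:Mul2,r3:Add3
c13: CDB Add1=5; issue ADD r1<-Add1 | r0:Add2,r1:Add1,r2:Mul2,r3:Add3
c14: - | r0:Add2,r1:Add1,r2:Mul2,r3:Add3
c15: CDB Add3=-10 | r0:Add2,r1:Add1,r2:Mul2,r3:-10
c16: - | r0:Add2,r1:Add1,r2:Mul2,r3:-10

STATUS = VALUE -10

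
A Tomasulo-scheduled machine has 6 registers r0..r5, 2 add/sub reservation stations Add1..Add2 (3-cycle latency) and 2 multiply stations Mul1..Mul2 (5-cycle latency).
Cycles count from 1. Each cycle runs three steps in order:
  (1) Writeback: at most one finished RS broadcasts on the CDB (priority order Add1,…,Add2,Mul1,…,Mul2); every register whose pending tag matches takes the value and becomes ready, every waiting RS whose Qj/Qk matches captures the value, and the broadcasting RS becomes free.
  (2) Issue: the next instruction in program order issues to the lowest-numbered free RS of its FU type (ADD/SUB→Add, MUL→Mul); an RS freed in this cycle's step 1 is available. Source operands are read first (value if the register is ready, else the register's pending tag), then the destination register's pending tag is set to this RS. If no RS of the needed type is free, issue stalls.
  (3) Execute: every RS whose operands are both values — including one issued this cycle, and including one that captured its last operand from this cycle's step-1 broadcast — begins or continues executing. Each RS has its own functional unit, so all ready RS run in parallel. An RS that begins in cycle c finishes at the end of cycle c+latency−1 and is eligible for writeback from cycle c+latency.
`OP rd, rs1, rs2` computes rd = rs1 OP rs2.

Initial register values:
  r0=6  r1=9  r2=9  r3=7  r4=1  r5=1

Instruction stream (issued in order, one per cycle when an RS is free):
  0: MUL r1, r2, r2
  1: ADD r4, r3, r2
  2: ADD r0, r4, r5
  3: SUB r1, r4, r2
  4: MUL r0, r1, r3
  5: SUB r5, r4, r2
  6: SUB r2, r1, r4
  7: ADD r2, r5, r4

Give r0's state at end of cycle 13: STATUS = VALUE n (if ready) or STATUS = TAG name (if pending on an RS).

STATUS = VALUE 49

cycle 1: issue MUL r1<-Mul1 // r0:6,r1:Mul1,r2:9,r3:7,r4:1,r5:1
cycle 2: issue ADD r4<-Add1 // r0:6,r1:Mul1,r2:9,r3:7,r4:Add1,r5:1
cycle 3: issue ADD r0<-Add2 // r0:Add2,r1:Mul1,r2:9,r3:7,r4:Add1,r5:1
cycle 4: stall // r0:Add2,r1:Mul1,r2:9,r3:7,r4:Add1,r5:1
cycle 5: CDB Add1=16; issue SUB r1<-Add1 // r0:Add2,r1:Add1,r2:9,r3:7,r4:16,r5:1
cycle 6: CDB Mul1=81; issue MUL r0<-Mul1 // r0:Mul1,r1:Add1,r2:9,r3:7,r4:16,r5:1
cycle 7: stall // r0:Mul1,r1:Add1,r2:9,r3:7,r4:16,r5:1
cycle 8: CDB Add1=7; issue SUB r5<-Add1 // r0:Mul1,r1:7,r2:9,r3:7,r4:16,r5:Add1
cycle 9: CDB Add2=17; issue SUB r2<-Add2 // r0:Mul1,r1:7,r2:Add2,r3:7,r4:16,r5:Add1
cycle 10: stall // r0:Mul1,r1:7,r2:Add2,r3:7,r4:16,r5:Add1
cycle 11: CDB Add1=7; issue ADD r2<-Add1 // r0:Mul1,r1:7,r2:Add1,r3:7,r4:16,r5:7
cycle 12: CDB Add2=-9 // r0:Mul1,r1:7,r2:Add1,r3:7,r4:16,r5:7
cycle 13: CDB Mul1=49 // r0:49,r1:7,r2:Add1,r3:7,r4:16,r5:7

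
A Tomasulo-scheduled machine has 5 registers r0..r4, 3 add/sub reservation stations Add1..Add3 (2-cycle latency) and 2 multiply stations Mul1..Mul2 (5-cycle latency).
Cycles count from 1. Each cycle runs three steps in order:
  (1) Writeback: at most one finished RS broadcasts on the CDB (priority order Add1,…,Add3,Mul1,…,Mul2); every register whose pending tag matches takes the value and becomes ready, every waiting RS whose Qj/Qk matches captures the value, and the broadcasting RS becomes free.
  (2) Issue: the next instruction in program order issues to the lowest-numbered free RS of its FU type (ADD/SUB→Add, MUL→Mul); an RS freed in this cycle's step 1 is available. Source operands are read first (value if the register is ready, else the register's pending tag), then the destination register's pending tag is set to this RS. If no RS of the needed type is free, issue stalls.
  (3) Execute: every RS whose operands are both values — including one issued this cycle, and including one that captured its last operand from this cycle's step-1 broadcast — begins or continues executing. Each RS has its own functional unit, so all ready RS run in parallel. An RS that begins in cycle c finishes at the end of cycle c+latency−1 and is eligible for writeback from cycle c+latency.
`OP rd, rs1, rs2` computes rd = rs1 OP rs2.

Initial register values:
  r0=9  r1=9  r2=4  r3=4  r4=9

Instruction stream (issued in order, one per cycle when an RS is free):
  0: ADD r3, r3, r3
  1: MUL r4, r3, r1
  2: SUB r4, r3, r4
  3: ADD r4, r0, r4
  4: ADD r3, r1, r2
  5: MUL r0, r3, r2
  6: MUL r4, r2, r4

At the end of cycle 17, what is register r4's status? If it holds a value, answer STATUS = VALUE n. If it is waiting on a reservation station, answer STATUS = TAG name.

  c1: issue ADD r3<-Add1  regs: r0:9,r1:9,r2:4,r3:Add1,r4:9
  c2: issue MUL r4<-Mul1  regs: r0:9,r1:9,r2:4,r3:Add1,r4:Mul1
  c3: CDB Add1=8; issue SUB r4<-Add1  regs: r0:9,r1:9,r2:4,r3:8,r4:Add1
  c4: issue ADD r4<-Add2  regs: r0:9,r1:9,r2:4,r3:8,r4:Add2
  c5: issue ADD r3<-Add3  regs: r0:9,r1:9,r2:4,r3:Add3,r4:Add2
  c6: issue MUL r0<-Mul2  regs: r0:Mul2,r1:9,r2:4,r3:Add3,r4:Add2
  c7: CDB Add3=13; stall  regs: r0:Mul2,r1:9,r2:4,r3:13,r4:Add2
  c8: CDB Mul1=72; issue MUL r4<-Mul1  regs: r0:Mul2,r1:9,r2:4,r3:13,r4:Mul1
  c9: -  regs: r0:Mul2,r1:9,r2:4,r3:13,r4:Mul1
  c10: CDB Add1=-64  regs: r0:Mul2,r1:9,r2:4,r3:13,r4:Mul1
  c11: -  regs: r0:Mul2,r1:9,r2:4,r3:13,r4:Mul1
  c12: CDB Add2=-55  regs: r0:Mul2,r1:9,r2:4,r3:13,r4:Mul1
  c13: CDB Mul2=52  regs: r0:52,r1:9,r2:4,r3:13,r4:Mul1
  c14: -  regs: r0:52,r1:9,r2:4,r3:13,r4:Mul1
  c15: -  regs: r0:52,r1:9,r2:4,r3:13,r4:Mul1
  c16: -  regs: r0:52,r1:9,r2:4,r3:13,r4:Mul1
  c17: CDB Mul1=-220  regs: r0:52,r1:9,r2:4,r3:13,r4:-220

STATUS = VALUE -220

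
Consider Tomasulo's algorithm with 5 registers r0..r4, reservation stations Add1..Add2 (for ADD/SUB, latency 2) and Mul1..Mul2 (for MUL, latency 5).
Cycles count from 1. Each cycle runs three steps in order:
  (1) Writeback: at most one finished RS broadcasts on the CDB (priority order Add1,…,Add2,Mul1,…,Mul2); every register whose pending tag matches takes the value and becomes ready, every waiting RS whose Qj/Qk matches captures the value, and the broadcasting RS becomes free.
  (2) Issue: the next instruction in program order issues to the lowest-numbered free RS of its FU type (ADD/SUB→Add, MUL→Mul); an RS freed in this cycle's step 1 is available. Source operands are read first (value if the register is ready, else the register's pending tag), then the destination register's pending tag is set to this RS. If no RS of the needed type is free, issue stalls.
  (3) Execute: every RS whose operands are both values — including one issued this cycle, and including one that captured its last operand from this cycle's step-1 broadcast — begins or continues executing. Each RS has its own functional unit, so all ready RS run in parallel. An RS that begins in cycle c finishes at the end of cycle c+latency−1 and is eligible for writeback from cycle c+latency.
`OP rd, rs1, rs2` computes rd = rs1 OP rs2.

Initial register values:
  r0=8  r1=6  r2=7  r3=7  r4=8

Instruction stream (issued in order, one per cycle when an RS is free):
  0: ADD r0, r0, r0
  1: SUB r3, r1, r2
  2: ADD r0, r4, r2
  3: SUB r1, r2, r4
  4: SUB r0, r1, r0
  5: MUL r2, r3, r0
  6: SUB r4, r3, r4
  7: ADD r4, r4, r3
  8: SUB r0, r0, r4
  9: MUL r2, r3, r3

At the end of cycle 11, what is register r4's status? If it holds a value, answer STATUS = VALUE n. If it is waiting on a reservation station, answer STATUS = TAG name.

STATUS = VALUE -10

c1: issue ADD r0<-Add1 | r0:Add1,r1:6,r2:7,r3:7,r4:8
c2: issue SUB r3<-Add2 | r0:Add1,r1:6,r2:7,r3:Add2,r4:8
c3: CDB Add1=16; issue ADD r0<-Add1 | r0:Add1,r1:6,r2:7,r3:Add2,r4:8
c4: CDB Add2=-1; issue SUB r1<-Add2 | r0:Add1,r1:Add2,r2:7,r3:-1,r4:8
c5: CDB Add1=15; issue SUB r0<-Add1 | r0:Add1,r1:Add2,r2:7,r3:-1,r4:8
c6: CDB Add2=-1; issue MUL r2<-Mul1 | r0:Add1,r1:-1,r2:Mul1,r3:-1,r4:8
c7: issue SUB r4<-Add2 | r0:Add1,r1:-1,r2:Mul1,r3:-1,r4:Add2
c8: CDB Add1=-16; issue ADD r4<-Add1 | r0:-16,r1:-1,r2:Mul1,r3:-1,r4:Add1
c9: CDB Add2=-9; issue SUB r0<-Add2 | r0:Add2,r1:-1,r2:Mul1,r3:-1,r4:Add1
c10: issue MUL r2<-Mul2 | r0:Add2,r1:-1,r2:Mul2,r3:-1,r4:Add1
c11: CDB Add1=-10 | r0:Add2,r1:-1,r2:Mul2,r3:-1,r4:-10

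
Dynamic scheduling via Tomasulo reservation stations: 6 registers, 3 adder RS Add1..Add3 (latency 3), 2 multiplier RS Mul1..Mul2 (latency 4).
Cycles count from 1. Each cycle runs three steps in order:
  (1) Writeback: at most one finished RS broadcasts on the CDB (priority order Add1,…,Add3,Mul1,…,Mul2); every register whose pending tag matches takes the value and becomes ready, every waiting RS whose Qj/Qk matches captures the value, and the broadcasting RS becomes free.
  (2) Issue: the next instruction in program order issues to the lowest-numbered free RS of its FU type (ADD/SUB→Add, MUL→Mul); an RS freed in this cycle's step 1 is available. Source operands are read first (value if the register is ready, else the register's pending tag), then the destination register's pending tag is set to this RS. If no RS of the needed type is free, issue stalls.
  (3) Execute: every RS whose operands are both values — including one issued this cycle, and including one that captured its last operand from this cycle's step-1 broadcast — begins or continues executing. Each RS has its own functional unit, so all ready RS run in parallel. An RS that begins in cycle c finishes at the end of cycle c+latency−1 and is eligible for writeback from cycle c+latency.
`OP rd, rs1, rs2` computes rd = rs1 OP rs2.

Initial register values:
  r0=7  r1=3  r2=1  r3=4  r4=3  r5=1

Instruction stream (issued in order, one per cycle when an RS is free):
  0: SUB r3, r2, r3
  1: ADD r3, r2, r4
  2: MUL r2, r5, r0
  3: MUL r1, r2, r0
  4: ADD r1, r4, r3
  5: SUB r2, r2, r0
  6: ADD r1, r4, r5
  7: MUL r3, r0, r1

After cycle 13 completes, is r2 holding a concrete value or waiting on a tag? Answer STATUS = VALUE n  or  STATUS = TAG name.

STATUS = VALUE 0

c1: issue SUB r3<-Add1 | r0:7,r1:3,r2:1,r3:Add1,r4:3,r5:1
c2: issue ADD r3<-Add2 | r0:7,r1:3,r2:1,r3:Add2,r4:3,r5:1
c3: issue MUL r2<-Mul1 | r0:7,r1:3,r2:Mul1,r3:Add2,r4:3,r5:1
c4: CDB Add1=-3; issue MUL r1<-Mul2 | r0:7,r1:Mul2,r2:Mul1,r3:Add2,r4:3,r5:1
c5: CDB Add2=4; issue ADD r1<-Add1 | r0:7,r1:Add1,r2:Mul1,r3:4,r4:3,r5:1
c6: issue SUB r2<-Add2 | r0:7,r1:Add1,r2:Add2,r3:4,r4:3,r5:1
c7: CDB Mul1=7; issue ADD r1<-Add3 | r0:7,r1:Add3,r2:Add2,r3:4,r4:3,r5:1
c8: CDB Add1=7; issue MUL r3<-Mul1 | r0:7,r1:Add3,r2:Add2,r3:Mul1,r4:3,r5:1
c9: - | r0:7,r1:Add3,r2:Add2,r3:Mul1,r4:3,r5:1
c10: CDB Add2=0 | r0:7,r1:Add3,r2:0,r3:Mul1,r4:3,r5:1
c11: CDB Add3=4 | r0:7,r1:4,r2:0,r3:Mul1,r4:3,r5:1
c12: CDB Mul2=49 | r0:7,r1:4,r2:0,r3:Mul1,r4:3,r5:1
c13: - | r0:7,r1:4,r2:0,r3:Mul1,r4:3,r5:1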